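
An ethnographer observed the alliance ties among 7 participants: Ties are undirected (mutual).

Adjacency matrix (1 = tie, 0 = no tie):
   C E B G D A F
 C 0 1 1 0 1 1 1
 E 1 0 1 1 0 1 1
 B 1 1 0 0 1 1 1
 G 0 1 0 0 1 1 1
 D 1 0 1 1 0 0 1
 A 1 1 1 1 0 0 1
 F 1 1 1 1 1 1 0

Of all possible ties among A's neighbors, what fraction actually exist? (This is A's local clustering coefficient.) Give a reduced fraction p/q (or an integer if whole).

A's neighbors: B, C, E, F, and G (k = 5).
Possible neighbor pairs: C(5,2) = 10. Edges among them: B–C, B–E, B–F, C–E, C–F, E–F, E–G, F–G → e = 8.
Clustering(A) = 8/10 = 4/5.

4/5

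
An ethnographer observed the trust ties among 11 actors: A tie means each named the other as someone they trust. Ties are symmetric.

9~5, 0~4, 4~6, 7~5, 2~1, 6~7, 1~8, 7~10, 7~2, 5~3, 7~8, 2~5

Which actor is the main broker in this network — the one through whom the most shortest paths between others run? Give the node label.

7

Unnormalized betweenness of each node: 0:0, 1:1/2, 2:11/2, 3:0, 4:9, 5:17, 6:16, 7:61/2, 8:5/2, 9:0, 10:0.
7 has the largest value, 61/2, making it the main broker — the node through which the most shortest paths run.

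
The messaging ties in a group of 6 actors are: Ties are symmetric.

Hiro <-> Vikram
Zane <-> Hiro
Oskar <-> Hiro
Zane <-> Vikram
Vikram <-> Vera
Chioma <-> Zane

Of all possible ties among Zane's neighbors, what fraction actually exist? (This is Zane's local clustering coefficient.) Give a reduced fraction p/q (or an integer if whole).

1/3

Zane's neighbors: Chioma, Hiro, and Vikram (k = 3).
Possible neighbor pairs: C(3,2) = 3. Edges among them: Hiro–Vikram → e = 1.
Clustering(Zane) = 1/3.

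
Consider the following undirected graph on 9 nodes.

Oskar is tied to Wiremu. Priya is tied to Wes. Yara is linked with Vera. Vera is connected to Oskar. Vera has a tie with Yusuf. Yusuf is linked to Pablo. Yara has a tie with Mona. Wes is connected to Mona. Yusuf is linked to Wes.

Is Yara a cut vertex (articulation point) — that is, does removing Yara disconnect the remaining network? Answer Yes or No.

No

Even without Yara, every remaining node can still reach every other (the residual graph is connected), so Yara is not a cut vertex.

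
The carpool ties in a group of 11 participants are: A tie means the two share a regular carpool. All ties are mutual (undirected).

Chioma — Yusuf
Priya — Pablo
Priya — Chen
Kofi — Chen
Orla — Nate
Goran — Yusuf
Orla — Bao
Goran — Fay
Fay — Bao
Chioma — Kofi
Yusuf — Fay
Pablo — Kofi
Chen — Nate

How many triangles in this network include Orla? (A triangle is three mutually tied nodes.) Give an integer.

0

Orla's neighbors are Bao and Nate, but none of them are tied to each other, so no triangle contains Orla.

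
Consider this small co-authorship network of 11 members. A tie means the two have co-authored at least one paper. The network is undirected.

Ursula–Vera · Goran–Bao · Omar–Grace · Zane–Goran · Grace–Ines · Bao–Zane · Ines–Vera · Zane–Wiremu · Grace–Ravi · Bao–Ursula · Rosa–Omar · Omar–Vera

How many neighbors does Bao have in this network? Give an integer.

3

Bao is directly tied to Goran, Ursula, and Zane. That is 3 neighbors, so the degree of Bao is 3.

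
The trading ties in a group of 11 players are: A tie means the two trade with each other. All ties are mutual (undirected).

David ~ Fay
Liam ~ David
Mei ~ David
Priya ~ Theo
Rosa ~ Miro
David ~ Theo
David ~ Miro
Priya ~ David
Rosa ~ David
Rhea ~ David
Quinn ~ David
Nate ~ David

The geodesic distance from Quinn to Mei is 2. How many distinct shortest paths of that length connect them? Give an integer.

The shortest distance is 2, and the only length-2 path is Quinn–David–Mei. So there is exactly 1 shortest path.

1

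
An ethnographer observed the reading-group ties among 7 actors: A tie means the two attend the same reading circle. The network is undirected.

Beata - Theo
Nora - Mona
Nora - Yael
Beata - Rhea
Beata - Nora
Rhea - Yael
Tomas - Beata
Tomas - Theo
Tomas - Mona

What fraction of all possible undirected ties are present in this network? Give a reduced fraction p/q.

3/7

There are 9 edges and 7 nodes, so the maximum possible is C(7,2) = 21.
Density = 9/21 = 3/7.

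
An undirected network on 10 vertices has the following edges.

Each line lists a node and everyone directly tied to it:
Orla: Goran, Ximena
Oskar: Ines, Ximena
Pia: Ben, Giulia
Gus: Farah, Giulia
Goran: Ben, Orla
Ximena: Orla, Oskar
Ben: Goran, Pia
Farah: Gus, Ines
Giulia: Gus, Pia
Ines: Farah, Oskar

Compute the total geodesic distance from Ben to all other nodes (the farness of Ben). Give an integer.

Distances from Ben: Farah:4, Giulia:2, Goran:1, Gus:3, Ines:5, Orla:2, Oskar:4, Pia:1, Ximena:3.
Sum = 4 + 2 + 1 + 3 + 5 + 2 + 4 + 1 + 3 = 25.

25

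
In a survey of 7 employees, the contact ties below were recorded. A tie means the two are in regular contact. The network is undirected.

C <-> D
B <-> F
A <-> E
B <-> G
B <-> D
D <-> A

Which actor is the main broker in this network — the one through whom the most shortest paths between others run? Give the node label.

Unnormalized betweenness of each node: A:5, B:9, C:0, D:11, E:0, F:0, G:0.
D has the largest value, 11, making it the main broker — the node through which the most shortest paths run.

D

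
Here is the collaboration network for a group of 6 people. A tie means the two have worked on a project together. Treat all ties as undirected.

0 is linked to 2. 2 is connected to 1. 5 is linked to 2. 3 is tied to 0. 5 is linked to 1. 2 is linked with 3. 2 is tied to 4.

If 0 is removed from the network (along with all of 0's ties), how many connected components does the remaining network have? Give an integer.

0's neighbors (2 and 3) remain reachable from one another through other ties, so the rest of the network stays in one piece.

1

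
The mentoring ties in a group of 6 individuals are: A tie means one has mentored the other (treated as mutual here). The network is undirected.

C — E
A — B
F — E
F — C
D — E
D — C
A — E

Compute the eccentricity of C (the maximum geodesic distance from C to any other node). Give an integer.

3

Distances from C: A:2, B:3, D:1, E:1, F:1.
The largest is 3 (to B), so the eccentricity of C is 3.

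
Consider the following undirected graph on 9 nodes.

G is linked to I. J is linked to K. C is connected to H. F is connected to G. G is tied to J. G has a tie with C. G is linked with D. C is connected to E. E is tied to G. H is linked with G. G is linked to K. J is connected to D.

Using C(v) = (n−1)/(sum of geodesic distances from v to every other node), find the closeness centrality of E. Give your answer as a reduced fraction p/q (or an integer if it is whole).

4/7

Distances from E: C:1, D:2, F:2, G:1, H:2, I:2, J:2, K:2. Sum = 14.
n = 9, so closeness = 8/14 = 4/7.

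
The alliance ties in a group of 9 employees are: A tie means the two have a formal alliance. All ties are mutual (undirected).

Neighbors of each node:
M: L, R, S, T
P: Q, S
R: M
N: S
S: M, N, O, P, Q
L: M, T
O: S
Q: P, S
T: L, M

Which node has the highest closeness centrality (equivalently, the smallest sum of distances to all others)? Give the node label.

Farness (sum of distances to all others) for each node — L:18, M:12, N:18, O:18, P:17, Q:17, R:19, S:11, T:18.
The smallest farness is 11, for S, so S has the highest closeness.

S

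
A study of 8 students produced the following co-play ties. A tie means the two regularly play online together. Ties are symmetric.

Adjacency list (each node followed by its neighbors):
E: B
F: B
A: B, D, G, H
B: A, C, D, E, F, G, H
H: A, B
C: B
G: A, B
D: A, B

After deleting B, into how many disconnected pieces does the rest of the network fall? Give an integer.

4

Without B, the remaining ties split the others into: {E}; {C}; {A, D, G, H}; {F}.
That's 4 separate components.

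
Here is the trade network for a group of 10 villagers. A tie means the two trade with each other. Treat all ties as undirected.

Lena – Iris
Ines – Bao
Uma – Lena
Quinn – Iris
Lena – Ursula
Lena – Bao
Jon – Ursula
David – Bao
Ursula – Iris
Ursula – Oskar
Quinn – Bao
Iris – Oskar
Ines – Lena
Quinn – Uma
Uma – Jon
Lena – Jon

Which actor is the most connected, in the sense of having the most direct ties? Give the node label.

Degrees — Bao:4, David:1, Ines:2, Iris:4, Jon:3, Lena:6, Oskar:2, Quinn:3, Uma:3, Ursula:4.
The maximum is 6, attained only by Lena.

Lena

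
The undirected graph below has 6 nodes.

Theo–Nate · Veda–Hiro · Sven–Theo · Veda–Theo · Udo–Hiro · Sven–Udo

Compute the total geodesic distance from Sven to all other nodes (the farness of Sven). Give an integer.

Distances from Sven: Hiro:2, Nate:2, Theo:1, Udo:1, Veda:2.
Sum = 2 + 2 + 1 + 1 + 2 = 8.

8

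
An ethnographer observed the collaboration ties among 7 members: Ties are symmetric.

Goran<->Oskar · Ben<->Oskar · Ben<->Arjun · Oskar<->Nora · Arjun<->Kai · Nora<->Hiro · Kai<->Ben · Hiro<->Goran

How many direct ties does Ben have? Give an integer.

Ben is directly tied to Arjun, Kai, and Oskar. That is 3 neighbors, so the degree of Ben is 3.

3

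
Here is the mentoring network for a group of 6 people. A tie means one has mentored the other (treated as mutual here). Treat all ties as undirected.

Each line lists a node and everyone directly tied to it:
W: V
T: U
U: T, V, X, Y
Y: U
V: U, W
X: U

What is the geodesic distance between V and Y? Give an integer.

One shortest route is V – U – Y, which uses 2 edges, and V and Y are not directly tied, so nothing shorter exists. So d(V,Y) = 2.

2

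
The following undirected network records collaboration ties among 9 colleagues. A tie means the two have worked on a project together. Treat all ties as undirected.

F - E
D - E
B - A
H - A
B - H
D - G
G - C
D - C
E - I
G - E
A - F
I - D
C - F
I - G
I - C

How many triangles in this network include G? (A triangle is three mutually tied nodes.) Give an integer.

G's neighbors: C, D, E, and I.
Neighbor pairs that are themselves tied: G–C–D; G–C–I; G–D–E; G–D–I; G–E–I. Each forms one triangle with G, for 5 in total.

5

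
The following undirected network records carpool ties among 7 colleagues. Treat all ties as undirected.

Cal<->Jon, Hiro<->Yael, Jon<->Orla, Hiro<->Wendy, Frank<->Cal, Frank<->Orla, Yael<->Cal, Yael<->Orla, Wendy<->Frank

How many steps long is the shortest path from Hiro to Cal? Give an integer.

2

One shortest route is Hiro – Yael – Cal, which uses 2 edges, and Hiro and Cal are not directly tied, so nothing shorter exists. So d(Hiro,Cal) = 2.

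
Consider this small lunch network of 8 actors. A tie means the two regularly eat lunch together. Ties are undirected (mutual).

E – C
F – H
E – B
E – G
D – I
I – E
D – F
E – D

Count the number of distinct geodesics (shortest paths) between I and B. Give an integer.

1

The shortest distance is 2, and the only length-2 path is I–E–B. So there is exactly 1 shortest path.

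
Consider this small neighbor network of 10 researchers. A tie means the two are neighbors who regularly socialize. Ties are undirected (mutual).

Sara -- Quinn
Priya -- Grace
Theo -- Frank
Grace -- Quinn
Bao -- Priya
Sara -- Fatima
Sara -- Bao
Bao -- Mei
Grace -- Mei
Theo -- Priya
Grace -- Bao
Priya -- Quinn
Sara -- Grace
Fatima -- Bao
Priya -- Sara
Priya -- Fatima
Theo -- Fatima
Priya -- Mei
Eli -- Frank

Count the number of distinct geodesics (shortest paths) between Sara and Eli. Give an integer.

The shortest distance is 4. The length-4 paths are: Sara–Priya–Theo–Frank–Eli; Sara–Fatima–Theo–Frank–Eli.
That gives 2 distinct shortest paths.

2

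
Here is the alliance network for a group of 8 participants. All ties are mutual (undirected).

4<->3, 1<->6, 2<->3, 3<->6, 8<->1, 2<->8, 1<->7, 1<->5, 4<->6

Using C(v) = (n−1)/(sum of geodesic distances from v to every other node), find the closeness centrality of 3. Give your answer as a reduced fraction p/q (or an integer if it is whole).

7/13

Distances from 3: 1:2, 2:1, 4:1, 5:3, 6:1, 7:3, 8:2. Sum = 13.
n = 8, so closeness = 7/13.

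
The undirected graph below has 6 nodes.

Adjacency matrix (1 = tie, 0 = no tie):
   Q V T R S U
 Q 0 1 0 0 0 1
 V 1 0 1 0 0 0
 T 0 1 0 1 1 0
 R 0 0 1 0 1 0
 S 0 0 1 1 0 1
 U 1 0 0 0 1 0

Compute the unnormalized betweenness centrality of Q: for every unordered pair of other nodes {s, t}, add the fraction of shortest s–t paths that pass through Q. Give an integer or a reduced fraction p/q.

1

Pairs whose geodesics pass through Q — V–U: 1.
All other pairs contribute 0.
Summing the contributions gives betweenness(Q) = 1.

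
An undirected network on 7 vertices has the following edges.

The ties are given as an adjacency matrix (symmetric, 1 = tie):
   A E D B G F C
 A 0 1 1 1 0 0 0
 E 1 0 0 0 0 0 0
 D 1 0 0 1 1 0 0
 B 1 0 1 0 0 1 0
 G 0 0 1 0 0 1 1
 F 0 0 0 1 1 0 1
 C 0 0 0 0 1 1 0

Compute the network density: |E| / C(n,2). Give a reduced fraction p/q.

There are 9 edges and 7 nodes, so the maximum possible is C(7,2) = 21.
Density = 9/21 = 3/7.

3/7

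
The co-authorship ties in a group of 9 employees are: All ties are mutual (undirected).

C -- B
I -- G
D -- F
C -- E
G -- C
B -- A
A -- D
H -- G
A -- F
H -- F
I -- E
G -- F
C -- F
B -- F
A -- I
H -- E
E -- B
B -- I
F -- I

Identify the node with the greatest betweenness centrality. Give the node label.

Unnormalized betweenness of each node: A:4/3, B:11/6, C:13/12, D:0, E:17/12, F:101/12, G:11/12, H:3/4, I:9/4.
F has the largest value, 101/12, making it the main broker — the node through which the most shortest paths run.

F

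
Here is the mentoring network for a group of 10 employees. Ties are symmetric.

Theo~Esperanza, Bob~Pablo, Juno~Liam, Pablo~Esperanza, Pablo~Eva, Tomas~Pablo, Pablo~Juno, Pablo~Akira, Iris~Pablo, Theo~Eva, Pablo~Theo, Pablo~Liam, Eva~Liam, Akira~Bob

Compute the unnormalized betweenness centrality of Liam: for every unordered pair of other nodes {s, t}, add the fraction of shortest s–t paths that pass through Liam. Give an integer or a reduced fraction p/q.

Pairs whose geodesics pass through Liam — Juno–Eva: 1/2.
All other pairs contribute 0.
Summing the contributions gives betweenness(Liam) = 1/2.

1/2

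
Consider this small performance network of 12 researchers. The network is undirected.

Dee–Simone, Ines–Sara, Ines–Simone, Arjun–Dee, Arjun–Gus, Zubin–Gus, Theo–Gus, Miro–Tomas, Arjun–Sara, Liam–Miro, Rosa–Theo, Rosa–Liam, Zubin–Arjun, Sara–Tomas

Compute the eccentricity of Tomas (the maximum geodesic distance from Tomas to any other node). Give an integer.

Distances from Tomas: Arjun:2, Dee:3, Gus:3, Ines:2, Liam:2, Miro:1, Rosa:3, Sara:1, Simone:3, Theo:4, Zubin:3.
The largest is 4 (to Theo), so the eccentricity of Tomas is 4.

4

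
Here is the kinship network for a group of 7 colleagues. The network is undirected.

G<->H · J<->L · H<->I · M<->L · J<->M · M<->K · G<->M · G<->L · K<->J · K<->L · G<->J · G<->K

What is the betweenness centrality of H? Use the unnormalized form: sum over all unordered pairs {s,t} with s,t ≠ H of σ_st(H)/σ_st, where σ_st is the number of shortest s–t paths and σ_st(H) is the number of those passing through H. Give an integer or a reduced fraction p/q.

5

Pairs whose geodesics pass through H — I–G: 1; I–J: 1; I–L: 1; I–K: 1; I–M: 1.
All other pairs contribute 0.
Summing the contributions gives betweenness(H) = 5.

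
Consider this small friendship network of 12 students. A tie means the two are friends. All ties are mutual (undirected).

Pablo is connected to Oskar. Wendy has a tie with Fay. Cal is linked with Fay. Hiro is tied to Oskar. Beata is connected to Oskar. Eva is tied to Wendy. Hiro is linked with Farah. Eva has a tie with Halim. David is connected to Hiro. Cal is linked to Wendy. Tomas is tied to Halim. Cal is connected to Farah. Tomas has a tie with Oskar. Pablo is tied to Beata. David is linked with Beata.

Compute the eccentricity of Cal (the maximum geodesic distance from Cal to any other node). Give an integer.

4

Distances from Cal: Beata:4, David:3, Eva:2, Farah:1, Fay:1, Halim:3, Hiro:2, Oskar:3, Pablo:4, Tomas:4, Wendy:1.
The largest is 4 (to Tomas, Pablo, and Beata), so the eccentricity of Cal is 4.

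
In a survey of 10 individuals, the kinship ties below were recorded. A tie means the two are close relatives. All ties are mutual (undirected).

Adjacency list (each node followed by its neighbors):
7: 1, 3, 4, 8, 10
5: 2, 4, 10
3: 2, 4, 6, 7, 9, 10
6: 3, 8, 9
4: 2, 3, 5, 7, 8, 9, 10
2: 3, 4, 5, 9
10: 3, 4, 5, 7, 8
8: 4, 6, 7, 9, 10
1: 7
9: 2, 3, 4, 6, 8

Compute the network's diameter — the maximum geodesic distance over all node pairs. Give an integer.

3

Eccentricity of each node (its greatest distance to any other): 1:3, 2:3, 3:2, 4:2, 5:3, 6:3, 7:2, 8:2, 9:3, 10:2.
The maximum eccentricity is 3, realized for instance by the pair 5–6 via 5 – 10 – 8 – 6. So the diameter is 3.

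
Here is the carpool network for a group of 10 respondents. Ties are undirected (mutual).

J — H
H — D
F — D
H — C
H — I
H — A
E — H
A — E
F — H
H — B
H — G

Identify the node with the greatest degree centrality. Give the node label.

Degrees — A:2, B:1, C:1, D:2, E:2, F:2, G:1, H:9, I:1, J:1.
The maximum is 9, attained only by H.

H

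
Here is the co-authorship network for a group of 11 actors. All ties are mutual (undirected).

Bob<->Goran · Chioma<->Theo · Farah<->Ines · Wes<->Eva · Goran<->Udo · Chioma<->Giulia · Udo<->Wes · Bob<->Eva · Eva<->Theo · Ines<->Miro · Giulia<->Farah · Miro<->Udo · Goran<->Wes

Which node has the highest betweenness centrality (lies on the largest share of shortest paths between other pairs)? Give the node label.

Unnormalized betweenness of each node: Bob:11/6, Chioma:49/6, Eva:38/3, Farah:19/3, Giulia:13/2, Goran:4, Ines:47/6, Miro:59/6, Theo:61/6, Udo:71/6, Wes:47/6.
Eva has the largest value, 38/3, making it the main broker — the node through which the most shortest paths run.

Eva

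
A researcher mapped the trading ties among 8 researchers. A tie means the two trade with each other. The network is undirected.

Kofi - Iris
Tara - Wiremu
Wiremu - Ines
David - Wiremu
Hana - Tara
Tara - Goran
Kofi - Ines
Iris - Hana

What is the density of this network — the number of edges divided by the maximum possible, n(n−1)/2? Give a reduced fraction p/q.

2/7

There are 8 edges and 8 nodes, so the maximum possible is C(8,2) = 28.
Density = 8/28 = 2/7.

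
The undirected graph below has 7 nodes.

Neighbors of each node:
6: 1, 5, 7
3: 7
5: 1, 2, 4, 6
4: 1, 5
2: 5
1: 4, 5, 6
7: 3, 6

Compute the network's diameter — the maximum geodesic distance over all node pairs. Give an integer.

4

Eccentricity of each node (its greatest distance to any other): 1:3, 2:4, 3:4, 4:4, 5:3, 6:2, 7:3.
The maximum eccentricity is 4, realized for instance by the pair 2–3 via 2 – 5 – 6 – 7 – 3. So the diameter is 4.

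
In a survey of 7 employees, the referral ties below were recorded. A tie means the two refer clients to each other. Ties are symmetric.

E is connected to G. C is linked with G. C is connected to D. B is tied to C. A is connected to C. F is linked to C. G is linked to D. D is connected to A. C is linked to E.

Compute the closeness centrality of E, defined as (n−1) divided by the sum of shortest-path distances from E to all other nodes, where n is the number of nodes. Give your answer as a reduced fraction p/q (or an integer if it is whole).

Distances from E: A:2, B:2, C:1, D:2, F:2, G:1. Sum = 10.
n = 7, so closeness = 6/10 = 3/5.

3/5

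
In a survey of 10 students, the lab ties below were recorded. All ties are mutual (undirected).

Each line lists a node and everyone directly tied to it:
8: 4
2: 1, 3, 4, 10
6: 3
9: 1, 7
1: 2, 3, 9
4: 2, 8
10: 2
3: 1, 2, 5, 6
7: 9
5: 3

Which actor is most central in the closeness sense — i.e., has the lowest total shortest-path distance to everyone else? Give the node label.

2

Farness (sum of distances to all others) for each node — 1:16, 2:15, 3:16, 4:21, 5:24, 6:24, 7:30, 8:29, 9:22, 10:23.
The smallest farness is 15, for 2, so 2 has the highest closeness.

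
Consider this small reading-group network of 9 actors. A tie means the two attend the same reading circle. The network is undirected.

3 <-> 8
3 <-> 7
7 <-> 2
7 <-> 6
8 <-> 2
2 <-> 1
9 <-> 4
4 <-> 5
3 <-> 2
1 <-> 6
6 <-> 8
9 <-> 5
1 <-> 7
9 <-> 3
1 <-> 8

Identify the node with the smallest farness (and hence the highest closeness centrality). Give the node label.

3

Farness (sum of distances to all others) for each node — 1:17, 2:14, 3:12, 4:21, 5:21, 6:18, 7:14, 8:14, 9:15.
The smallest farness is 12, for 3, so 3 has the highest closeness.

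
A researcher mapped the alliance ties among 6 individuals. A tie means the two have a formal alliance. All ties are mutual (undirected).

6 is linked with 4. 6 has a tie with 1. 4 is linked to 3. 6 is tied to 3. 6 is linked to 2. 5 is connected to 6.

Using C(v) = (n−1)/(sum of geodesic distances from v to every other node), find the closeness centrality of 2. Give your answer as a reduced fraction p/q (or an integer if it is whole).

5/9

Distances from 2: 1:2, 3:2, 4:2, 5:2, 6:1. Sum = 9.
n = 6, so closeness = 5/9.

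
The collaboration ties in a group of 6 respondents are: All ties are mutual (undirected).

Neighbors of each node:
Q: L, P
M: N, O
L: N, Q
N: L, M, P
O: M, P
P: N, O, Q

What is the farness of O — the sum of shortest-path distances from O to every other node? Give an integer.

Distances from O: L:3, M:1, N:2, P:1, Q:2.
Sum = 3 + 1 + 2 + 1 + 2 = 9.

9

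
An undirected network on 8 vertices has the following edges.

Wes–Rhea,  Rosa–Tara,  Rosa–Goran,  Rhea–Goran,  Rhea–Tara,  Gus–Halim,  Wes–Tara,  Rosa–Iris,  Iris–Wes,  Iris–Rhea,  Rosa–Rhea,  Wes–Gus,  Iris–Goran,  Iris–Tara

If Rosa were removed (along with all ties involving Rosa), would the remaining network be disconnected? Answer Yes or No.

No

Even without Rosa, every remaining node can still reach every other (the residual graph is connected), so Rosa is not a cut vertex.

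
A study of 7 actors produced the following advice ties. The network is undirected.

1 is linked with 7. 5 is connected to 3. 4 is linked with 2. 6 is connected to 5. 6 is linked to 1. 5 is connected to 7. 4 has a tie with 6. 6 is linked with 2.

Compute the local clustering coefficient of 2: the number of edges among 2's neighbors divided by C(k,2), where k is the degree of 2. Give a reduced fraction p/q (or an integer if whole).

2's neighbors: 4 and 6 (k = 2).
Possible neighbor pairs: C(2,2) = 1. Edges among them: 4–6 → e = 1.
Clustering(2) = 1/1.

1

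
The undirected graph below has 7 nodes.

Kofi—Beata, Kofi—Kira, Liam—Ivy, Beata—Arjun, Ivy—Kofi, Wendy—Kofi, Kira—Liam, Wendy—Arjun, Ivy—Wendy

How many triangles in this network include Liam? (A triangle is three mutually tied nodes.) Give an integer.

0

Liam's neighbors are Ivy and Kira, but none of them are tied to each other, so no triangle contains Liam.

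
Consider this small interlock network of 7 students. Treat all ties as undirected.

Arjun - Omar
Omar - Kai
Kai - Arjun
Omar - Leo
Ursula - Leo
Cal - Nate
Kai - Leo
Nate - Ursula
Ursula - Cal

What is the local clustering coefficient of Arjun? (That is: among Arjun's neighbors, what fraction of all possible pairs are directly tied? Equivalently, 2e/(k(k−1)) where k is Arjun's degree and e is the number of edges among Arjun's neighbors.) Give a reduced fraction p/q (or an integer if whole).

Arjun's neighbors: Kai and Omar (k = 2).
Possible neighbor pairs: C(2,2) = 1. Edges among them: Kai–Omar → e = 1.
Clustering(Arjun) = 1/1.

1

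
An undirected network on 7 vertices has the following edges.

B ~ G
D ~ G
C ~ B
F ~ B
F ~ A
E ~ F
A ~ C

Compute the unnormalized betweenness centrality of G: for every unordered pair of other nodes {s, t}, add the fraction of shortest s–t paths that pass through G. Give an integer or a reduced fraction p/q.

Pairs whose geodesics pass through G — A–D: 2/2; B–D: 1; C–D: 1; E–D: 1; D–F: 1.
All other pairs contribute 0.
Summing the contributions gives betweenness(G) = 5.

5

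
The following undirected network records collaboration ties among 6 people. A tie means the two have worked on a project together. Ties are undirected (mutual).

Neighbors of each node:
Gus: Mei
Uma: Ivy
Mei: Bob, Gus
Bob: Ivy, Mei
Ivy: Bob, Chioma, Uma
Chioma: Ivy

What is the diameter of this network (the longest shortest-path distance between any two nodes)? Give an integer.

4

Eccentricity of each node (its greatest distance to any other): Bob:2, Chioma:4, Gus:4, Ivy:3, Mei:3, Uma:4.
The maximum eccentricity is 4, realized for instance by the pair Gus–Uma via Gus – Mei – Bob – Ivy – Uma. So the diameter is 4.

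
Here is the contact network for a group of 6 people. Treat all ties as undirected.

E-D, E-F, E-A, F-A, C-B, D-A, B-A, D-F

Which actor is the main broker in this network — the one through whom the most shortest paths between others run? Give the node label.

Unnormalized betweenness of each node: A:6, B:4, C:0, D:0, E:0, F:0.
A has the largest value, 6, making it the main broker — the node through which the most shortest paths run.

A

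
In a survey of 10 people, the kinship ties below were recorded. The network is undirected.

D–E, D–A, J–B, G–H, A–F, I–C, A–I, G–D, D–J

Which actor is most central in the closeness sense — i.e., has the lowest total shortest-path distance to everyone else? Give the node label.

Farness (sum of distances to all others) for each node — A:17, B:29, C:31, D:15, E:23, F:25, G:21, H:29, I:23, J:21.
The smallest farness is 15, for D, so D has the highest closeness.

D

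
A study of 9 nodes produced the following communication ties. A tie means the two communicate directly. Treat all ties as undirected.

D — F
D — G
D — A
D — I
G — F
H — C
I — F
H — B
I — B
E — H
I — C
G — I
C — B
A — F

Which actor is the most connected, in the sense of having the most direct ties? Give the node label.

Degrees — A:2, B:3, C:3, D:4, E:1, F:4, G:3, H:3, I:5.
The maximum is 5, attained only by I.

I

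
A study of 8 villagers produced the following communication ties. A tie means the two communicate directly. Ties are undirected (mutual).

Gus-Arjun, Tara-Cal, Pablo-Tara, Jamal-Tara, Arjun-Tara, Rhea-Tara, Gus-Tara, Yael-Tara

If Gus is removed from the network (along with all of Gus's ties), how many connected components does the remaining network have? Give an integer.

1

Gus's neighbors (Arjun and Tara) remain reachable from one another through other ties, so the rest of the network stays in one piece.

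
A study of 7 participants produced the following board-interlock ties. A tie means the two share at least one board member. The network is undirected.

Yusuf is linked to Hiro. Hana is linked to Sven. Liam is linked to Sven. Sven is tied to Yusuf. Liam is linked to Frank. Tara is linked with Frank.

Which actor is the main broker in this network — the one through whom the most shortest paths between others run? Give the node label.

Sven

Unnormalized betweenness of each node: Frank:5, Hana:0, Hiro:0, Liam:8, Sven:11, Tara:0, Yusuf:5.
Sven has the largest value, 11, making it the main broker — the node through which the most shortest paths run.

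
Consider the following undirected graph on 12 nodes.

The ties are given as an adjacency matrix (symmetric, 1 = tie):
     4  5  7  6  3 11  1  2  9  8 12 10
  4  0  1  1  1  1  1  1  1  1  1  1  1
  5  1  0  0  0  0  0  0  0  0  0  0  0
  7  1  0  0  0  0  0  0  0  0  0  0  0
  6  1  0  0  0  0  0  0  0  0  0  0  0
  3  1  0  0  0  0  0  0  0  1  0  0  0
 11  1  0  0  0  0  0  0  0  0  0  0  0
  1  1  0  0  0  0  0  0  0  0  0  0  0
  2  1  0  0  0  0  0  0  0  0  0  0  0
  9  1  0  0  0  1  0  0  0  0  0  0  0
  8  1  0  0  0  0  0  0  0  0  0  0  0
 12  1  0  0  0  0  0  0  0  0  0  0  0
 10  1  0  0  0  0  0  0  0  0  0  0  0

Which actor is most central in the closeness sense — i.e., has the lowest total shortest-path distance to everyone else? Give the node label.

Farness (sum of distances to all others) for each node — 1:21, 2:21, 3:20, 4:11, 5:21, 6:21, 7:21, 8:21, 9:20, 10:21, 11:21, 12:21.
The smallest farness is 11, for 4, so 4 has the highest closeness.

4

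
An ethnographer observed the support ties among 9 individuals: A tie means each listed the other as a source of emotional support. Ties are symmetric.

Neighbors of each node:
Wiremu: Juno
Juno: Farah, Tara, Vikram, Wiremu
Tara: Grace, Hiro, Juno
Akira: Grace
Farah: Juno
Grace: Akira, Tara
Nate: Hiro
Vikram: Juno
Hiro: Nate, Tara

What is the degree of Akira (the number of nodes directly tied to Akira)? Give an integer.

Akira is directly tied to Grace. That is 1 neighbor, so the degree of Akira is 1.

1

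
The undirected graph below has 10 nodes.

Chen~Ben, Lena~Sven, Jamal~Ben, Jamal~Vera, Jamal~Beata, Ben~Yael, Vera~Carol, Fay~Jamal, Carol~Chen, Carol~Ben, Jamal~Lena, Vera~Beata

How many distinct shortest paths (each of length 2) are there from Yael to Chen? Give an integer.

The shortest distance is 2, and the only length-2 path is Yael–Ben–Chen. So there is exactly 1 shortest path.

1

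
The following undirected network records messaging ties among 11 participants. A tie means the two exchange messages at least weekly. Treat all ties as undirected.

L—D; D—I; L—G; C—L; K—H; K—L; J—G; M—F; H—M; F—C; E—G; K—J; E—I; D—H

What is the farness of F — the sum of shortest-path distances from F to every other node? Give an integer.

27

Distances from F: C:1, D:3, E:4, G:3, H:2, I:4, J:4, K:3, L:2, M:1.
Sum = 1 + 3 + 4 + 3 + 2 + 4 + 4 + 3 + 2 + 1 = 27.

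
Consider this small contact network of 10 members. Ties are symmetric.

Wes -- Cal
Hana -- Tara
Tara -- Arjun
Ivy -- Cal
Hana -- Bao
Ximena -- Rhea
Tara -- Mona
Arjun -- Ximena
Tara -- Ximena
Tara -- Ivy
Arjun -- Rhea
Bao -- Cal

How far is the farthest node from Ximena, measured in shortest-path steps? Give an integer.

Distances from Ximena: Arjun:1, Bao:3, Cal:3, Hana:2, Ivy:2, Mona:2, Rhea:1, Tara:1, Wes:4.
The largest is 4 (to Wes), so the eccentricity of Ximena is 4.

4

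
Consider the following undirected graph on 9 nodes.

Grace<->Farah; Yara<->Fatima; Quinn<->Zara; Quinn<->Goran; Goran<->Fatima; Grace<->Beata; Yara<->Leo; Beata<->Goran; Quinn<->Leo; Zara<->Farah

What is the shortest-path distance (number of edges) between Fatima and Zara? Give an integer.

3

One shortest route is Fatima – Goran – Quinn – Zara, which uses 3 edges, and at distance 2 from Fatima we only reach {Beata, Leo, Quinn}, which does not include Zara. So d(Fatima,Zara) = 3.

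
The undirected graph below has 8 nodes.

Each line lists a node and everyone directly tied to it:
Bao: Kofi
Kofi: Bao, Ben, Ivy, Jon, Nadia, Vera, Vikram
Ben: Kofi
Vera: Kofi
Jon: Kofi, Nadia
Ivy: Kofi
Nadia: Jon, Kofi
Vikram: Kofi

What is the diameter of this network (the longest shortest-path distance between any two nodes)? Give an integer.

2

Eccentricity of each node (its greatest distance to any other): Bao:2, Ben:2, Ivy:2, Jon:2, Kofi:1, Nadia:2, Vera:2, Vikram:2.
The maximum eccentricity is 2, realized for instance by the pair Nadia–Bao via Nadia – Kofi – Bao. So the diameter is 2.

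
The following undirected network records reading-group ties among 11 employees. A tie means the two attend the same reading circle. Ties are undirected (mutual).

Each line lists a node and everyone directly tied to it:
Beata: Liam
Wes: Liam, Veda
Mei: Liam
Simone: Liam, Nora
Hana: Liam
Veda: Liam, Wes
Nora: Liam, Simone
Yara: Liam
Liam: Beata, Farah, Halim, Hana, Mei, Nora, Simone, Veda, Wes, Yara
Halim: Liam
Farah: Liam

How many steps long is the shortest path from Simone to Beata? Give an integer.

2

One shortest route is Simone – Liam – Beata, which uses 2 edges, and Simone and Beata are not directly tied, so nothing shorter exists. So d(Simone,Beata) = 2.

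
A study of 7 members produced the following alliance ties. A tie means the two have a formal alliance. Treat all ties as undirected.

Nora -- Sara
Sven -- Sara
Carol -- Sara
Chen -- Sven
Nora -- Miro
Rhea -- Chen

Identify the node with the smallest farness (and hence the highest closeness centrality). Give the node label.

Sara

Farness (sum of distances to all others) for each node — Carol:15, Chen:14, Miro:18, Nora:13, Rhea:19, Sara:10, Sven:11.
The smallest farness is 10, for Sara, so Sara has the highest closeness.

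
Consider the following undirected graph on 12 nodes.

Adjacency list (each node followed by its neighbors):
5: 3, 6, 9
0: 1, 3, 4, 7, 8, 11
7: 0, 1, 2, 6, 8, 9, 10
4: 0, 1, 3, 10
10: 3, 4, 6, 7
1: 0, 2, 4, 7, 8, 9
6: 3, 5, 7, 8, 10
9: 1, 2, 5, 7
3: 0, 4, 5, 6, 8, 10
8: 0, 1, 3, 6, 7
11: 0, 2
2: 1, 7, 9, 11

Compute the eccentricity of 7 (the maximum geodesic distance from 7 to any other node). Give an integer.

2

Distances from 7: 0:1, 1:1, 2:1, 3:2, 4:2, 5:2, 6:1, 8:1, 9:1, 10:1, 11:2.
The largest is 2 (to 5, 3, 4, and 11), so the eccentricity of 7 is 2.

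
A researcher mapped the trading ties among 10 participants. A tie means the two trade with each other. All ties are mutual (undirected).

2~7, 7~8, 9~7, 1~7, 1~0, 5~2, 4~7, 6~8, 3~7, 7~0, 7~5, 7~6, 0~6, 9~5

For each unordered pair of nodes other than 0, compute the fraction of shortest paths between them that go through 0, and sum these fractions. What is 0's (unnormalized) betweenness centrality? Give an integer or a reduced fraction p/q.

1/2

Pairs whose geodesics pass through 0 — 6–1: 1/2.
All other pairs contribute 0.
Summing the contributions gives betweenness(0) = 1/2.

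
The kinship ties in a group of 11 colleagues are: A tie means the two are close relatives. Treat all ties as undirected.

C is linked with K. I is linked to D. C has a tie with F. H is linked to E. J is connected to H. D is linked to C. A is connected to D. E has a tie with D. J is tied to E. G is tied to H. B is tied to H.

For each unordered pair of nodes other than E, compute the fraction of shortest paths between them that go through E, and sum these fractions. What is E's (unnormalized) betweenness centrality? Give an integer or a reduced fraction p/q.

Pairs whose geodesics pass through E — J–K: 1; J–A: 1; J–I: 1; J–D: 1; J–F: 1; J–C: 1; G–K: 1; G–A: 1; G–I: 1; G–D: 1; G–F: 1; G–C: 1; K–H: 1; K–B: 1 … (+10 more pairs).
All other pairs contribute 0.
Summing the contributions gives betweenness(E) = 24.

24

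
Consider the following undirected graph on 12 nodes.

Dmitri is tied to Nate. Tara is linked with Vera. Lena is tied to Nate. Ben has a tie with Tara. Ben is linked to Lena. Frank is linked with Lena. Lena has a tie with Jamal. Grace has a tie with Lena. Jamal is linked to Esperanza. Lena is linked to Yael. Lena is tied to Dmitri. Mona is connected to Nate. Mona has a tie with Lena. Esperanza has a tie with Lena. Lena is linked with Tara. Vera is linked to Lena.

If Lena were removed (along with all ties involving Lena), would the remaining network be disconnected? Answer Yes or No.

Yes

Removing Lena leaves {Esperanza and Jamal} with no path to {Dmitri, Mona, and Nate}, so the network splits into 6 components. Lena is a cut vertex.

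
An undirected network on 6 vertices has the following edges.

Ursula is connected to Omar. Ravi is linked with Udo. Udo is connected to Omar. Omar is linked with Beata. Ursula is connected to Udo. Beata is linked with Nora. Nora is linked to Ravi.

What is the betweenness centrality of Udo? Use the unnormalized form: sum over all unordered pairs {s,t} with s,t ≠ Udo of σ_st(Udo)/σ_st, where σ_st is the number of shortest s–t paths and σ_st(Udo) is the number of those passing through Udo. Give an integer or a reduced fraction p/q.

Pairs whose geodesics pass through Udo — Ravi–Omar: 1; Ravi–Ursula: 1; Nora–Ursula: 1/2.
All other pairs contribute 0.
Summing the contributions gives betweenness(Udo) = 5/2.

5/2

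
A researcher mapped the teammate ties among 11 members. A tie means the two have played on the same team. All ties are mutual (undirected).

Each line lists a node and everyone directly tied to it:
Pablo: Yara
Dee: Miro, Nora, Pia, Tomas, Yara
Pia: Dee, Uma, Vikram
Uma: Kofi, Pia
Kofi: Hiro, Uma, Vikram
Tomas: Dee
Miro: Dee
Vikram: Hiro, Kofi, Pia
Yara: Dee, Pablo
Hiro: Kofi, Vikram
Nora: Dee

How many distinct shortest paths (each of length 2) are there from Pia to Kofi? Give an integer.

2

The shortest distance is 2. The length-2 paths are: Pia–Vikram–Kofi; Pia–Uma–Kofi.
That gives 2 distinct shortest paths.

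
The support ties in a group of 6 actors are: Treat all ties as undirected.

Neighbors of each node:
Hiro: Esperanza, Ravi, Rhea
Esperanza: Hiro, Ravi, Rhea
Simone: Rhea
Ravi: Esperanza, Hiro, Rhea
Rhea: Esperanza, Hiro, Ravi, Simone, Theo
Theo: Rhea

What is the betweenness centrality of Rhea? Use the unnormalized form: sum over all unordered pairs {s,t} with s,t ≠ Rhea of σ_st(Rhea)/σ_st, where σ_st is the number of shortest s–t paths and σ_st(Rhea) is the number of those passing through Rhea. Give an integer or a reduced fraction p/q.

7

Pairs whose geodesics pass through Rhea — Simone–Ravi: 1; Simone–Hiro: 1; Simone–Theo: 1; Simone–Esperanza: 1; Ravi–Theo: 1; Hiro–Theo: 1; Theo–Esperanza: 1.
All other pairs contribute 0.
Summing the contributions gives betweenness(Rhea) = 7.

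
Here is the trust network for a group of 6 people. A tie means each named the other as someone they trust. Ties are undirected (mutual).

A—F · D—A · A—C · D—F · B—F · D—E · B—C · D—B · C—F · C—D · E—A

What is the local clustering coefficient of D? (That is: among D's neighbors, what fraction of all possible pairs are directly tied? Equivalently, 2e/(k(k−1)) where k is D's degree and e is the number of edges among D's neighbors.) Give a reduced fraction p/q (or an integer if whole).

D's neighbors: A, B, C, E, and F (k = 5).
Possible neighbor pairs: C(5,2) = 10. Edges among them: A–C, A–E, A–F, B–C, B–F, C–F → e = 6.
Clustering(D) = 6/10 = 3/5.

3/5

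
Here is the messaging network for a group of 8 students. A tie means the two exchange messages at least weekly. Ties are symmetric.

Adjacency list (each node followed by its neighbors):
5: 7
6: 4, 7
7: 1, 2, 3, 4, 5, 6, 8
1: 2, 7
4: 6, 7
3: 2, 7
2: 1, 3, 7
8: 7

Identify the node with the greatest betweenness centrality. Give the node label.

7

Unnormalized betweenness of each node: 1:0, 2:1/2, 3:0, 4:0, 5:0, 6:0, 7:35/2, 8:0.
7 has the largest value, 35/2, making it the main broker — the node through which the most shortest paths run.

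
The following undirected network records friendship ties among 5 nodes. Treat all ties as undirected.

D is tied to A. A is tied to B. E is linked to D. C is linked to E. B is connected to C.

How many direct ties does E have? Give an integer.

2

E is directly tied to C and D. That is 2 neighbors, so the degree of E is 2.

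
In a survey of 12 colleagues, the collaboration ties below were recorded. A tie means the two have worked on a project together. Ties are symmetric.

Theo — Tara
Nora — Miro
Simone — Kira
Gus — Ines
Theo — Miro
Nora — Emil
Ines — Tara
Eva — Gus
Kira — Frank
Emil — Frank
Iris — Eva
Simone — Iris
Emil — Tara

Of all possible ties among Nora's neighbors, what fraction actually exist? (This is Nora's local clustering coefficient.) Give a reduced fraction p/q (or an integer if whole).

0

Nora's neighbors: Emil and Miro (k = 2).
Possible neighbor pairs: C(2,2) = 1. Edges among them: none → e = 0.
Clustering(Nora) = 0/1.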